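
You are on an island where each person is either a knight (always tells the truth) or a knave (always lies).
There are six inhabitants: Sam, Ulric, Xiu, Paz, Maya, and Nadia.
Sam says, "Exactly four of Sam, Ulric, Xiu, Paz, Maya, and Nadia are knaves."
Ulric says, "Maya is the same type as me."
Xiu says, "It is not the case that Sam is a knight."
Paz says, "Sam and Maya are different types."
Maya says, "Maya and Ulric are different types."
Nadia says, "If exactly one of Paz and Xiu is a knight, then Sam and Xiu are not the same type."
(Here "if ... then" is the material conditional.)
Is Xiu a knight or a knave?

Xiu is a knight.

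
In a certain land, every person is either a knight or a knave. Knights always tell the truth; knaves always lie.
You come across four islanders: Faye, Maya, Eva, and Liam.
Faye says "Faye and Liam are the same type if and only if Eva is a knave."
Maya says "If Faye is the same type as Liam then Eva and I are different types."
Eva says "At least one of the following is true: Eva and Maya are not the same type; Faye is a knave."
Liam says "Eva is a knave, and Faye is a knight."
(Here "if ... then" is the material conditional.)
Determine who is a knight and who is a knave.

Suppose Faye is a knave. Then Faye's statement "Faye and Liam are the same type if and only if Eva is a knave" would have to be false. Checking the 8 ways to assign the others, none is consistent with every speaker.
(For instance, with Maya=knave, Eva=knave, Liam=knight, Maya's claim "if Faye is the same type as Liam then Eva and I are different types" comes out true where it would need to be false.)
So Faye must be a knight, making "Faye and Liam are the same type if and only if Eva is a knave" true. Taking Faye=knight, Maya=knave, Eva=knave, Liam=knight, each remaining statement checks out:
  Maya (knave): "if Faye is the same type as Liam then Eva and I are different types" — false. ✓
  Eva (knave): "at least one of the following is true: Eva and Maya are not the same type; Faye is a knave" — false. ✓
  Liam (knight): "Eva is a knave, and Faye is a knight" — true. ✓
This is the unique consistent assignment.

Faye is a knight, Maya is a knave, Eva is a knave, and Liam is a knight.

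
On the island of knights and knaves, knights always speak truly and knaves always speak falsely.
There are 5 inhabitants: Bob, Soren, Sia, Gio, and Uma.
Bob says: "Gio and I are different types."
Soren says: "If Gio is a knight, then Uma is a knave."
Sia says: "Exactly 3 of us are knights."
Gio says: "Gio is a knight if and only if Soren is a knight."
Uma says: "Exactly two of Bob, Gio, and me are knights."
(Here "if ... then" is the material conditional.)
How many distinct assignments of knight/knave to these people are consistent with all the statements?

3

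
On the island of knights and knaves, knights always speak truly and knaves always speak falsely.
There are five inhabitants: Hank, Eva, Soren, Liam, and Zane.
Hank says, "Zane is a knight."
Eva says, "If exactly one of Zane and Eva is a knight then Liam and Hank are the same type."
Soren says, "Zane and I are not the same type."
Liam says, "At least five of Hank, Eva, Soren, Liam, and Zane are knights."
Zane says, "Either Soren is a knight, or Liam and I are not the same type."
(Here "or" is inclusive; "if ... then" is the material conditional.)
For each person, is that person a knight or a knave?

As a knave, Hank's statement "Zane is a knight" should be false; it is.
As a knight, Eva's statement "if exactly one of Zane and Eva is a knight then Liam and Hank are the same type" should be True; it is.
Soren is a knave, so "Zane and I are not the same type" must be false — and it is.
Liam is a knave; "at least five of Hank, Eva, Soren, Liam, and Zane are knights" is false, as required.
Zane (knave): "either Soren is a knight, or Liam and I are not the same type" — false. ✓

Knights: Eva. Knaves: Hank, Soren, Liam, and Zane.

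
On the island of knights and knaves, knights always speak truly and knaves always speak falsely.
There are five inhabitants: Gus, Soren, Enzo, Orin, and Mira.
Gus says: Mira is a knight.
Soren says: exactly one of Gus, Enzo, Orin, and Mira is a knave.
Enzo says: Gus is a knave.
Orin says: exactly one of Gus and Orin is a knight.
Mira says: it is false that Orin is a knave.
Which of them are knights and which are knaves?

Gus is a knave, Soren is a knave, Enzo is a knight, Orin is a knave, and Mira is a knave.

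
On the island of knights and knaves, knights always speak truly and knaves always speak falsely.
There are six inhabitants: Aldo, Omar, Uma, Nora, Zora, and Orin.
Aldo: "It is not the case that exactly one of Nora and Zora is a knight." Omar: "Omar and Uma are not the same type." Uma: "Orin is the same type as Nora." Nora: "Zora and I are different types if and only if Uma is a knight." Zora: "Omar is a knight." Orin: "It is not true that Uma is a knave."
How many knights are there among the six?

The unique consistent assignment is Aldo=knight, Omar=knight, Uma=knave, Nora=knight, Zora=knight, Orin=knave.
That has 4 knights.

4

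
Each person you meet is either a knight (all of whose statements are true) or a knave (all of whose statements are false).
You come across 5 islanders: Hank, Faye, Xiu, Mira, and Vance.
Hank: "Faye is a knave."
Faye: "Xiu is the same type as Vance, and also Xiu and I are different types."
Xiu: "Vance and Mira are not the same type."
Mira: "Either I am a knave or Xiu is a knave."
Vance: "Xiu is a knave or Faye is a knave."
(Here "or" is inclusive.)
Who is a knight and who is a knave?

Suppose Hank is a knave. Then Hank's statement "Faye is a knave" would have to be false. Checking the 16 ways to assign the others, none is consistent with every speaker.
(For instance, with Faye=knave, Xiu=knave, Mira=knight, Vance=knight, Hank's claim "Faye is a knave" comes out true where it would need to be false.)
So Hank must be a knight, making "Faye is a knave" true. Taking Hank=knight, Faye=knave, Xiu=knave, Mira=knight, Vance=knight, each remaining statement checks out:
  Faye (knave): "Xiu is the same type as Vance, and also Xiu and I are different types" — false. ✓
  Xiu (knave): "Vance and Mira are not the same type" — false. ✓
  Mira (knight): "either I am a knave or Xiu is a knave" — true. ✓
  Vance (knight): "Xiu is a knave or Faye is a knave" — true. ✓
This is the unique consistent assignment.

Hank is a knight, Faye is a knave, Xiu is a knave, Mira is a knight, and Vance is a knight.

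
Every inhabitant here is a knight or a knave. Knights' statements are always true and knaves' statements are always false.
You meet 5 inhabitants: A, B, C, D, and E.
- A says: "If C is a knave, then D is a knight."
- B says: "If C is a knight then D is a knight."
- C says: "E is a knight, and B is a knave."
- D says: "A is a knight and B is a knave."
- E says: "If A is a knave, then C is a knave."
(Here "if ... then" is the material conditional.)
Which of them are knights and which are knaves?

A is a knave, B is a knight, C is a knave, D is a knave, and E is a knight.

Suppose A is a knight. Then A's statement "if C is a knave, then D is a knight" would have to be true. Checking the 16 ways to assign the others, none is consistent with every speaker.
(For instance, with B=knight, C=knave, D=knave, E=knight, A's claim "if C is a knave, then D is a knight" comes out false where it would need to be true.)
So A must be a knave, making "if C is a knave, then D is a knight" false. Taking A=knave, B=knight, C=knave, D=knave, E=knight, each remaining statement checks out:
  B (knight): "if C is a knight then D is a knight" — true. ✓
  C (knave): "E is a knight, and B is a knave" — false. ✓
  D (knave): "A is a knight and B is a knave" — false. ✓
  E (knight): "if A is a knave, then C is a knave" — true. ✓
This is the unique consistent assignment.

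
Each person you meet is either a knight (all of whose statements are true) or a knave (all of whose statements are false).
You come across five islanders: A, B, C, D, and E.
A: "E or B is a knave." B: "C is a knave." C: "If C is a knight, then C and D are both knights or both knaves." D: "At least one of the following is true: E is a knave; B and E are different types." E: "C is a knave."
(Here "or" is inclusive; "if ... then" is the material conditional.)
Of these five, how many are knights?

3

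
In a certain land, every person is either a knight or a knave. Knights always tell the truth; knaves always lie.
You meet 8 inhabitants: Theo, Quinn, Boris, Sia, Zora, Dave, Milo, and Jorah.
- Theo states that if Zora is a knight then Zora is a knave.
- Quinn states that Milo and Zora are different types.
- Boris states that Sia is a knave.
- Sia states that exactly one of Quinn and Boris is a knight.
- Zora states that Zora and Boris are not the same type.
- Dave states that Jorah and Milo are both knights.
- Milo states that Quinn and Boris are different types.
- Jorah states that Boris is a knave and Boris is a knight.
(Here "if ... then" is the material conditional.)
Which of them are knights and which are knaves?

Theo is a knight, Quinn is a knight, Boris is a knave, Sia is a knight, Zora is a knave, Dave is a knave, Milo is a knight, and Jorah is a knave.

Theo is a knight, so "if Zora is a knight then Zora is a knave" must be true — and it is.
Since Quinn is a knight, "Milo and Zora are different types" needs to be true, which holds.
Boris (knave): "Sia is a knave" — False. ✓
Sia is a knight; "exactly one of Quinn and Boris is a knight" is true, as required.
Zora is a knave; "Zora and Boris are not the same type" is False, as required.
As a knave, Dave's statement "Jorah and Milo are both knights" should be False; it is.
Since Milo is a knight, "Quinn and Boris are different types" needs to be true, which holds.
Jorah is a knave, and the claim "Boris is a knave and Boris is a knight" is indeed False.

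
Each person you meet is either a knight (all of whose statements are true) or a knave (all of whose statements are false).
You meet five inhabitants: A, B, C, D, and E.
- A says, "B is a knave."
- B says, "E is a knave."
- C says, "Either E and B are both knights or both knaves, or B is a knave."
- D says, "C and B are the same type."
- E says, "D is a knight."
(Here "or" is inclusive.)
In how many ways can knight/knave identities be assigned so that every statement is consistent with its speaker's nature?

1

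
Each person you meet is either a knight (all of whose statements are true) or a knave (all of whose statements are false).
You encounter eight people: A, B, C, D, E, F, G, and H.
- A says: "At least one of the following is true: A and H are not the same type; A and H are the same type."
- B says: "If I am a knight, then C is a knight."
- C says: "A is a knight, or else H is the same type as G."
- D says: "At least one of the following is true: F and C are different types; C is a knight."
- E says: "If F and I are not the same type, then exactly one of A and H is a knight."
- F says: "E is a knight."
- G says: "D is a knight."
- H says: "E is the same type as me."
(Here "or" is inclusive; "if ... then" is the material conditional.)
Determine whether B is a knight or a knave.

B is a knight.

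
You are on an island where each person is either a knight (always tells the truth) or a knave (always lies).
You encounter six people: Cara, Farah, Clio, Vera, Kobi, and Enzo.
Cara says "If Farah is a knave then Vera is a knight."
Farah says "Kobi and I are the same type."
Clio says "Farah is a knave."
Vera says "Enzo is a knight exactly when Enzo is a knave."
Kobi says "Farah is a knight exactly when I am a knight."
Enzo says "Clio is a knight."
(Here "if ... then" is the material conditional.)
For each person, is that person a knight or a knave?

Cara is a knight, Farah is a knight, Clio is a knave, Vera is a knave, Kobi is a knight, and Enzo is a knave.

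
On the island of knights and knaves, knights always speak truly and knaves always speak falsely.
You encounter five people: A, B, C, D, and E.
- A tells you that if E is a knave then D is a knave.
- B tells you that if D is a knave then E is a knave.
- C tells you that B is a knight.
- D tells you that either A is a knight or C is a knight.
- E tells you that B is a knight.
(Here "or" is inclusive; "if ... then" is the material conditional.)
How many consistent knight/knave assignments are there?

1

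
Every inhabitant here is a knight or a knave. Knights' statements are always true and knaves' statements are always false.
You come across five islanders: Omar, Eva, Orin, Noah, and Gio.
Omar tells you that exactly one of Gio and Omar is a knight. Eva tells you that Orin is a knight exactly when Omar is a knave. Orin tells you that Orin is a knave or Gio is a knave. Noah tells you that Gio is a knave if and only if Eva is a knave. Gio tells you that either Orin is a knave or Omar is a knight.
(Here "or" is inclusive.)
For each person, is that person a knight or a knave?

Omar is a knave, Eva is a knight, Orin is a knight, Noah is a knave, and Gio is a knave.

Omar (knave): "exactly one of Gio and Omar is a knight" — False. ✓
Eva (knight): "Orin is a knight exactly when Omar is a knave" — true. ✓
Orin is a knight, and the claim "Orin is a knave or Gio is a knave" is indeed true.
Noah is a knave, so "Gio is a knave if and only if Eva is a knave" must be False — and it is.
Since Gio is a knave, "either Orin is a knave or Omar is a knight" needs to be False, which holds.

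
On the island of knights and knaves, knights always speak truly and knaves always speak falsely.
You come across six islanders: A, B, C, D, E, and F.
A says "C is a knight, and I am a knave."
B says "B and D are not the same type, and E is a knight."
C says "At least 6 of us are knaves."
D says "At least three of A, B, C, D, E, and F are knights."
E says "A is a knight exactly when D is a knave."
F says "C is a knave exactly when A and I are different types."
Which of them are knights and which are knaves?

A is a knave, B is a knave, C is a knave, D is a knave, E is a knave, and F is a knight.

A (knave): "C is a knight, and I am a knave" — false. ✓
B is a knave; "B and D are not the same type, and E is a knight" is false, as required.
C (knave): "at least 6 of us are knaves" — false. ✓
D is a knave, and the claim "at least three of A, B, C, D, E, and F are knights" is indeed false.
E is a knave; "A is a knight exactly when D is a knave" is false, as required.
F (knight): "C is a knave exactly when A and I are different types" — true. ✓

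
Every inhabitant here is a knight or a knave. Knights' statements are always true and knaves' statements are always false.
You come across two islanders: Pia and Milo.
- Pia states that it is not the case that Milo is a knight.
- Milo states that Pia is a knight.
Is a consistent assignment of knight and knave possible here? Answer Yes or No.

No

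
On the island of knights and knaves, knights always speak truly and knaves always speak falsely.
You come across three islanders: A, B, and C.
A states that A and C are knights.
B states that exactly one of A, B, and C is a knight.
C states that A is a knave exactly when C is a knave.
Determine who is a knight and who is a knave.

As a knight, A's statement "A and C are knights" should be true; it is.
B (knave): "exactly one of A, B, and C is a knight" — False. ✓
Since C is a knight, "A is a knave exactly when C is a knave" needs to be true, which holds.

Knights: A and C. Knaves: B.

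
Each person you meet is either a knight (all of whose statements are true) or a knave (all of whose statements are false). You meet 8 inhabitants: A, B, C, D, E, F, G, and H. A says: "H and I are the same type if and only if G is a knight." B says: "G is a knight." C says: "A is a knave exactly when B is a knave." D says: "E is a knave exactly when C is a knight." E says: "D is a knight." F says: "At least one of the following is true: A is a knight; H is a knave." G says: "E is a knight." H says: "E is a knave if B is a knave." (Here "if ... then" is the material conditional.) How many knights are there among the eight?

5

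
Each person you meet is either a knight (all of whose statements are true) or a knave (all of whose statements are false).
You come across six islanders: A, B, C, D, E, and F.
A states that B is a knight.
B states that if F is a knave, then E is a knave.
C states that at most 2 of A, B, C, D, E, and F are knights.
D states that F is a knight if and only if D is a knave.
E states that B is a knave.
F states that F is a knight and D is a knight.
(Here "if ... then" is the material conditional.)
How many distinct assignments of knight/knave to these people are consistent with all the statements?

2

Consistent assignments:
  A=knight, B=knight, C=knave, D=knight, E=knave, F=knave
  A=knave, B=knave, C=knight, D=knave, E=knight, F=knave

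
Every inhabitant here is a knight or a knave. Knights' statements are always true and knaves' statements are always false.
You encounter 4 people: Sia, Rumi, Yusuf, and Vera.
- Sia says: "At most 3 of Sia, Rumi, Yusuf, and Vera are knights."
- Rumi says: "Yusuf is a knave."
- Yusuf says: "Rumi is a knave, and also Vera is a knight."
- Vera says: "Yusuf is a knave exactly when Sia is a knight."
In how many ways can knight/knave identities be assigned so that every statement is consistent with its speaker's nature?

Consistent assignments:
  Sia=knight, Rumi=knight, Yusuf=knave, Vera=knight

1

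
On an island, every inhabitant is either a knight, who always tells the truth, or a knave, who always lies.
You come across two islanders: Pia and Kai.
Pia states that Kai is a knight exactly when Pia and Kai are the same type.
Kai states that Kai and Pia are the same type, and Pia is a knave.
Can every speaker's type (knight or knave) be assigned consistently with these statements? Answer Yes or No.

Yes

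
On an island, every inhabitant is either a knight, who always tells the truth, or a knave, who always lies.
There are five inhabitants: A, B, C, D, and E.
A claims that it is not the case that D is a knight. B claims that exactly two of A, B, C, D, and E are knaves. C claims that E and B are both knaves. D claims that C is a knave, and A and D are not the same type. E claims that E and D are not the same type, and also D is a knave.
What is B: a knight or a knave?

Consistent assignments: {A=knight, B=knave, C=knight, D=knave, E=knave}
In every consistent assignment, B is a knave.

B is a knave.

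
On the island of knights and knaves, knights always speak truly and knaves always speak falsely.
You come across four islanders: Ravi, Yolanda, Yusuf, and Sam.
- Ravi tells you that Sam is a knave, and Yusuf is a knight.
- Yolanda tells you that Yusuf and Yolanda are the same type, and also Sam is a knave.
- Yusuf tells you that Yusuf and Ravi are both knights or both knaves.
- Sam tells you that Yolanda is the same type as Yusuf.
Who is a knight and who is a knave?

Knights: Ravi and Yusuf. Knaves: Yolanda and Sam.

Ravi (knight): "Sam is a knave, and Yusuf is a knight" — true. ✓
Yolanda is a knave, and the claim "Yusuf and Yolanda are the same type, and also Sam is a knave" is indeed false.
As a knight, Yusuf's statement "Yusuf and Ravi are both knights or both knaves" should be true; it is.
Sam (knave): "Yolanda is the same type as Yusuf" — false. ✓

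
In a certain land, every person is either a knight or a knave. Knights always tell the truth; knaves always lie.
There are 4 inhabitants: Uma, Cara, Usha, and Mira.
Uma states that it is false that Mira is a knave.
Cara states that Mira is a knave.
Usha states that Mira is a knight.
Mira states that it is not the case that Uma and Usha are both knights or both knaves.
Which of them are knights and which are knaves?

Uma is a knave, Cara is a knight, Usha is a knave, and Mira is a knave.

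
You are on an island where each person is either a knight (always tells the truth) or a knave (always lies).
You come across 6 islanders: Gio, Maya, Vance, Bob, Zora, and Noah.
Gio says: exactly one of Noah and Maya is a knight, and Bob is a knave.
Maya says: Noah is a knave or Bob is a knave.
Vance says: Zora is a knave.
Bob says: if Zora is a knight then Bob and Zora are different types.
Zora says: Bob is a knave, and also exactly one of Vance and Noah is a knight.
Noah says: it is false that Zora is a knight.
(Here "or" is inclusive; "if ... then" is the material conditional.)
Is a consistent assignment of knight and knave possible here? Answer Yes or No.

Yes

One consistent assignment: Gio=knave, Maya=knave, Vance=knight, Bob=knight, Zora=knave, Noah=knight.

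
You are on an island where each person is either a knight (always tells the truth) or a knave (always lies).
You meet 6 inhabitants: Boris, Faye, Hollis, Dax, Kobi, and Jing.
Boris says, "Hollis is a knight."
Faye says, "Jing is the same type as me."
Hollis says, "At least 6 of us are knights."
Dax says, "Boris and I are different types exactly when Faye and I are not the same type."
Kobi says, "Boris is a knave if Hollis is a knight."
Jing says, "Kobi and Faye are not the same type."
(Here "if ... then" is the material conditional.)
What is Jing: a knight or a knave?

Jing is a knight.

Consistent assignments: {Boris=knave, Faye=knave, Hollis=knave, Dax=knight, Kobi=knight, Jing=knight}
In every consistent assignment, Jing is a knight.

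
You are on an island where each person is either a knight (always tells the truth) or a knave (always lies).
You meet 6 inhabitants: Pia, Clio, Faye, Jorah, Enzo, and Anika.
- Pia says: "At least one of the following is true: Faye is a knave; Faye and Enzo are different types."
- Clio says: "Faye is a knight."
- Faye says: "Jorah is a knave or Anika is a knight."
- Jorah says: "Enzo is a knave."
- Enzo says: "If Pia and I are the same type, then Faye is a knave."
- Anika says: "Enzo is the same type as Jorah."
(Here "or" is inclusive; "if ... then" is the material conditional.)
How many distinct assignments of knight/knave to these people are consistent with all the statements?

1

Consistent assignments:
  Pia=knave, Clio=knight, Faye=knight, Jorah=knave, Enzo=knight, Anika=knave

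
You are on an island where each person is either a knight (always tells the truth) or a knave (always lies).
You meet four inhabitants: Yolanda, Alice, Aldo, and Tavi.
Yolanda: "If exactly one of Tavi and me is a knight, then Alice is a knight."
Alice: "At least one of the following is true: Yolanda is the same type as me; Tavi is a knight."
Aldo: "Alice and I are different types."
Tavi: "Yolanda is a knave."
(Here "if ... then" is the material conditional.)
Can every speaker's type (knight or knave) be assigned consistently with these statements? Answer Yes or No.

Checking all 16 assignments, each has at least one speaker whose statement's truth value contradicts their type.

No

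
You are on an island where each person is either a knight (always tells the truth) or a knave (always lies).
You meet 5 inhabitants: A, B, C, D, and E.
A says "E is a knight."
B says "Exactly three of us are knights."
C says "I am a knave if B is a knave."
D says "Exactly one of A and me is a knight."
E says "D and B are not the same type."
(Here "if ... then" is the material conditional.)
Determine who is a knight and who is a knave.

Knights: B, C, and D. Knaves: A and E.

As a knave, A's statement "E is a knight" should be false; it is.
B is a knight, and the claim "exactly three of us are knights" is indeed True.
C is a knight, and the claim "I am a knave if B is a knave" is indeed True.
D is a knight; "exactly one of A and me is a knight" is True, as required.
As a knave, E's statement "D and B are not the same type" should be false; it is.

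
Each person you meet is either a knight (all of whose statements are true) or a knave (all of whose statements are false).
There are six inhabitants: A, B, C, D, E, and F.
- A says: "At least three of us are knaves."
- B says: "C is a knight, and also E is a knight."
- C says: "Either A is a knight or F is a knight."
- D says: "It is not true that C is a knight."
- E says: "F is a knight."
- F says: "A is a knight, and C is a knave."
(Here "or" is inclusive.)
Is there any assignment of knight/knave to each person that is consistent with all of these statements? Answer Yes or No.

One consistent assignment: A=knight, B=knave, C=knight, D=knave, E=knave, F=knave.

Yes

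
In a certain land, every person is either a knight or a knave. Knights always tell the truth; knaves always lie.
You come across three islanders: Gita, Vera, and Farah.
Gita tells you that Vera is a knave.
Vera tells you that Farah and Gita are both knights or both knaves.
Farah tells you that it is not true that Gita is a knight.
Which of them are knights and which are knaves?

Gita (knight): "Vera is a knave" — True. ✓
Since Vera is a knave, "Farah and Gita are both knights or both knaves" needs to be False, which holds.
Farah is a knave, and the claim "it is not true that Gita is a knight" is indeed False.

Gita is a knight, Vera is a knave, and Farah is a knave.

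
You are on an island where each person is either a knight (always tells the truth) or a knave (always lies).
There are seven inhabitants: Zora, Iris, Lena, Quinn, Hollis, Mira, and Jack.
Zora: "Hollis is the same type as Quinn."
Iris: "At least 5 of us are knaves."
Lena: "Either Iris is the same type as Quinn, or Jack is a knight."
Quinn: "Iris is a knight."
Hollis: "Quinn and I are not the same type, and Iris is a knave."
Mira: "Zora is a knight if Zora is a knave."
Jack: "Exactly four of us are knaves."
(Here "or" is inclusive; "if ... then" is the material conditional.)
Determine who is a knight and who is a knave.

Since Zora is a knave, "Hollis is the same type as Quinn" needs to be False, which holds.
Iris is a knave; "at least 5 of us are knaves" is False, as required.
Lena is a knight, so "either Iris is the same type as Quinn, or Jack is a knight" must be true — and it is.
Quinn (knave): "Iris is a knight" — False. ✓
As a knight, Hollis's statement "Quinn and I are not the same type, and Iris is a knave" should be true; it is.
As a knave, Mira's statement "Zora is a knight if Zora is a knave" should be False; it is.
Jack is a knight, and the claim "exactly four of us are knaves" is indeed true.

Zora is a knave, Iris is a knave, Lena is a knight, Quinn is a knave, Hollis is a knight, Mira is a knave, and Jack is a knight.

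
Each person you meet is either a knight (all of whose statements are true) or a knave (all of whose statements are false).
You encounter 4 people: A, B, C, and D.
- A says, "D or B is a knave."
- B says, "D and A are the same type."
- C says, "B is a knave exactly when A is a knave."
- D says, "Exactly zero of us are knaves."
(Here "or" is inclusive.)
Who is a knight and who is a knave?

Knights: A. Knaves: B, C, and D.

A is a knight; "D or B is a knave" is true, as required.
As a knave, B's statement "D and A are the same type" should be False; it is.
C is a knave, and the claim "B is a knave exactly when A is a knave" is indeed False.
As a knave, D's statement "exactly zero of us are knaves" should be False; it is.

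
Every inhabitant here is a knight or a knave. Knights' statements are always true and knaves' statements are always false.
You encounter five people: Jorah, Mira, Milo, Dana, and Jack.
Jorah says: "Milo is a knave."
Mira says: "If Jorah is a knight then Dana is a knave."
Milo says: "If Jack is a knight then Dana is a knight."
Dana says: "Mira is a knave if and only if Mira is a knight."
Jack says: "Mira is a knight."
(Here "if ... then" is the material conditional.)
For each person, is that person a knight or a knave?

Jorah is a knight, Mira is a knight, Milo is a knave, Dana is a knave, and Jack is a knight.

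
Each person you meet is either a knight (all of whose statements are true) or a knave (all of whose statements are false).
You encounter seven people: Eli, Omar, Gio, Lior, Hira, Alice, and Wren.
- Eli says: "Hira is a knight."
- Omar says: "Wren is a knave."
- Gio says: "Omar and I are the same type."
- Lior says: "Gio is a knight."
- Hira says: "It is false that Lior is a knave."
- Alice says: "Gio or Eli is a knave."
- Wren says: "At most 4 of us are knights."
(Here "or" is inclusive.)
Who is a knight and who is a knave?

Eli is a knight, Omar is a knight, Gio is a knight, Lior is a knight, Hira is a knight, Alice is a knave, and Wren is a knave.

As a knight, Eli's statement "Hira is a knight" should be True; it is.
Omar is a knight, and the claim "Wren is a knave" is indeed True.
Gio is a knight, and the claim "Omar and I are the same type" is indeed True.
Since Lior is a knight, "Gio is a knight" needs to be True, which holds.
Hira (knight): "it is false that Lior is a knave" — True. ✓
Since Alice is a knave, "Gio or Eli is a knave" needs to be False, which holds.
As a knave, Wren's statement "at most 4 of us are knights" should be False; it is.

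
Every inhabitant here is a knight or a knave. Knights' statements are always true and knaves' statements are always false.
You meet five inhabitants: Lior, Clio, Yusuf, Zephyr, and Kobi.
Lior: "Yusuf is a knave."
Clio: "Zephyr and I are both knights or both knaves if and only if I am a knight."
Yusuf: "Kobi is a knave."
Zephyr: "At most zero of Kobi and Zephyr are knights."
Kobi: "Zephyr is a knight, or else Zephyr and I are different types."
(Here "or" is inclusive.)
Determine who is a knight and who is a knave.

Lior is a knight, Clio is a knave, Yusuf is a knave, Zephyr is a knave, and Kobi is a knight.

Lior is a knight; "Yusuf is a knave" is True, as required.
Since Clio is a knave, "Zephyr and I are both knights or both knaves if and only if I am a knight" needs to be false, which holds.
Yusuf (knave): "Kobi is a knave" — false. ✓
Since Zephyr is a knave, "at most zero of Kobi and Zephyr are knights" needs to be false, which holds.
Kobi (knight): "Zephyr is a knight, or else Zephyr and I are different types" — True. ✓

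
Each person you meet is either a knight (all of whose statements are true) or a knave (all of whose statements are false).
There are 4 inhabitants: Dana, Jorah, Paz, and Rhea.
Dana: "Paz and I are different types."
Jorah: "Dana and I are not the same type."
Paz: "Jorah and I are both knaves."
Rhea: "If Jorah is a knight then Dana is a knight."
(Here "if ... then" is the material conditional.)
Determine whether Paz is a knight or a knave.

Paz is a knave.

Consistent assignments: {Dana=knave, Jorah=knight, Paz=knave, Rhea=knave}
In every consistent assignment, Paz is a knave.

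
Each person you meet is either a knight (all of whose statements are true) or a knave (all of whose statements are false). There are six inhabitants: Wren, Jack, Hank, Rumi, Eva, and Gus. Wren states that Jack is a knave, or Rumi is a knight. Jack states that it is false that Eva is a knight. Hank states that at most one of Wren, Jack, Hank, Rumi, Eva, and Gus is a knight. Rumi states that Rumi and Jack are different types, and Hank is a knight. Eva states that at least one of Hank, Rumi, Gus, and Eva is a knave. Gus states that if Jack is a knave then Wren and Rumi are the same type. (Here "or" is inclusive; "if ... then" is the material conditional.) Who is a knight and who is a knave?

Wren is a knight, Jack is a knave, Hank is a knave, Rumi is a knave, Eva is a knight, and Gus is a knave.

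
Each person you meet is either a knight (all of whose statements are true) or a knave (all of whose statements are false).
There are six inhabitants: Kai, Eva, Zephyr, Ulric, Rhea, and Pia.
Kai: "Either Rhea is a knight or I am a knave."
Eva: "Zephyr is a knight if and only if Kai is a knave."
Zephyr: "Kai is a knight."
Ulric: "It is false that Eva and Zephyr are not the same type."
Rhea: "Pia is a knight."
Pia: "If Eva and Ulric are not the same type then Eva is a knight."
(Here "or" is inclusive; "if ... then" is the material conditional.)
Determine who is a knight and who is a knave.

Kai is a knight, Eva is a knave, Zephyr is a knight, Ulric is a knave, Rhea is a knight, and Pia is a knight.

Since Kai is a knight, "either Rhea is a knight or I am a knave" needs to be True, which holds.
As a knave, Eva's statement "Zephyr is a knight if and only if Kai is a knave" should be False; it is.
Zephyr is a knight, and the claim "Kai is a knight" is indeed True.
Ulric is a knave, so "it is false that Eva and Zephyr are not the same type" must be False — and it is.
Rhea is a knight; "Pia is a knight" is True, as required.
Pia is a knight, so "if Eva and Ulric are not the same type then Eva is a knight" must be True — and it is.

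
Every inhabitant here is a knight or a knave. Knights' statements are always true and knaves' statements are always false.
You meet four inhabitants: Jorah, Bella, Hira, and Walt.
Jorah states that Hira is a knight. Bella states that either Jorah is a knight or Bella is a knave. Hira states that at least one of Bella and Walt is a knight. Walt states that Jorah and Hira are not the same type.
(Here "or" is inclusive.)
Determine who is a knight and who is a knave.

Since Jorah is a knight, "Hira is a knight" needs to be True, which holds.
Since Bella is a knight, "either Jorah is a knight or Bella is a knave" needs to be True, which holds.
Hira is a knight, and the claim "at least one of Bella and Walt is a knight" is indeed True.
Walt is a knave, so "Jorah and Hira are not the same type" must be False — and it is.

Jorah is a knight, Bella is a knight, Hira is a knight, and Walt is a knave.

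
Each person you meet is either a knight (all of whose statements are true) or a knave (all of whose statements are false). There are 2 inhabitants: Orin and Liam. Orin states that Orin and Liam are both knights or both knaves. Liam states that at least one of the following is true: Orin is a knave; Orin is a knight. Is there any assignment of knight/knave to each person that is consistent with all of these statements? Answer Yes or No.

Yes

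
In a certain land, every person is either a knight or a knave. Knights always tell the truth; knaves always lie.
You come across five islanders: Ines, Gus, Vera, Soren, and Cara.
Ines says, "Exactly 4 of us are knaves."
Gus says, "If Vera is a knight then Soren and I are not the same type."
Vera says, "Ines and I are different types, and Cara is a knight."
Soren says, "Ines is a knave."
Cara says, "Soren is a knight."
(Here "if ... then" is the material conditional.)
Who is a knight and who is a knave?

Knights: Gus, Soren, and Cara. Knaves: Ines and Vera.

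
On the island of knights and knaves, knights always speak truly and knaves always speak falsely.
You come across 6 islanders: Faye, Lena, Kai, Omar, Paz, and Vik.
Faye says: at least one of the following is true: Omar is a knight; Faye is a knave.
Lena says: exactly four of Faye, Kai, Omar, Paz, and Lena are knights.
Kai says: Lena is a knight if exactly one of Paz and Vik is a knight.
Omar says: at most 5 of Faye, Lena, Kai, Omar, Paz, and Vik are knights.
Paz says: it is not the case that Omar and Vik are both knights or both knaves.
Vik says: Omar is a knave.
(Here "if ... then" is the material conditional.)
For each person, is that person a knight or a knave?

Faye is a knight, so "at least one of the following is true: Omar is a knight; Faye is a knave" must be true — and it is.
As a knave, Lena's statement "exactly four of Faye, Kai, Omar, Paz, and Lena are knights" should be false; it is.
Since Kai is a knave, "Lena is a knight if exactly one of Paz and Vik is a knight" needs to be false, which holds.
Omar is a knight; "at most 5 of Faye, Lena, Kai, Omar, Paz, and Vik are knights" is true, as required.
Paz is a knight, and the claim "it is not the case that Omar and Vik are both knights or both knaves" is indeed true.
Vik is a knave, and the claim "Omar is a knave" is indeed false.

Faye is a knight, Lena is a knave, Kai is a knave, Omar is a knight, Paz is a knight, and Vik is a knave.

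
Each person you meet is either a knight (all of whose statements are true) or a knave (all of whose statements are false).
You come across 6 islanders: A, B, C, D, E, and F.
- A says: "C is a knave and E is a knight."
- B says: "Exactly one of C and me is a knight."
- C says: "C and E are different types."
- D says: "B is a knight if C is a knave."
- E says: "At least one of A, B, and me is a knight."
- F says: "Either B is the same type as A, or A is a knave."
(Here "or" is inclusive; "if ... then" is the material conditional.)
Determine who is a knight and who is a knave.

Since A is a knave, "C is a knave and E is a knight" needs to be false, which holds.
B is a knave, and the claim "exactly one of C and me is a knight" is indeed false.
C is a knave, and the claim "C and E are different types" is indeed false.
Since D is a knave, "B is a knight if C is a knave" needs to be false, which holds.
Since E is a knave, "at least one of A, B, and me is a knight" needs to be false, which holds.
As a knight, F's statement "either B is the same type as A, or A is a knave" should be true; it is.

A is a knave, B is a knave, C is a knave, D is a knave, E is a knave, and F is a knight.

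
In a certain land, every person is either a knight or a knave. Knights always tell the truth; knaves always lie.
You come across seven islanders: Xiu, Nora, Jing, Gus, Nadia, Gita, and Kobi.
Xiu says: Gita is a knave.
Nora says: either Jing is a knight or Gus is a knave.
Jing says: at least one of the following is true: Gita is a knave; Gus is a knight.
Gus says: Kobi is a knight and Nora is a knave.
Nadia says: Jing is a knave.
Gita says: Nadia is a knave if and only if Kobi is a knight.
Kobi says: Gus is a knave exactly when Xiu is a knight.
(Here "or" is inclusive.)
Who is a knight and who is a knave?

Xiu is a knave, Nora is a knight, Jing is a knave, Gus is a knave, Nadia is a knight, Gita is a knight, and Kobi is a knave.

Since Xiu is a knave, "Gita is a knave" needs to be False, which holds.
Nora is a knight; "either Jing is a knight or Gus is a knave" is True, as required.
Jing is a knave, so "at least one of the following is true: Gita is a knave; Gus is a knight" must be False — and it is.
As a knave, Gus's statement "Kobi is a knight and Nora is a knave" should be False; it is.
Nadia (knight): "Jing is a knave" — True. ✓
As a knight, Gita's statement "Nadia is a knave if and only if Kobi is a knight" should be True; it is.
Kobi is a knave, so "Gus is a knave exactly when Xiu is a knight" must be False — and it is.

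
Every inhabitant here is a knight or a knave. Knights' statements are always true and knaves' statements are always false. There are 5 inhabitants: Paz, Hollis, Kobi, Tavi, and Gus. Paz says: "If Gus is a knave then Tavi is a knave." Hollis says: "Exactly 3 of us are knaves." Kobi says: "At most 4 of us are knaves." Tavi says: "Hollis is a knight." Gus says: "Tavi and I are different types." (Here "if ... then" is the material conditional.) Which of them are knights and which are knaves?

Paz is a knight, Hollis is a knave, Kobi is a knight, Tavi is a knave, and Gus is a knight.

Paz is a knight, and the claim "if Gus is a knave then Tavi is a knave" is indeed true.
Hollis (knave): "exactly 3 of us are knaves" — false. ✓
Kobi is a knight, and the claim "at most 4 of us are knaves" is indeed true.
Tavi is a knave, so "Hollis is a knight" must be false — and it is.
Gus is a knight, so "Tavi and I are different types" must be true — and it is.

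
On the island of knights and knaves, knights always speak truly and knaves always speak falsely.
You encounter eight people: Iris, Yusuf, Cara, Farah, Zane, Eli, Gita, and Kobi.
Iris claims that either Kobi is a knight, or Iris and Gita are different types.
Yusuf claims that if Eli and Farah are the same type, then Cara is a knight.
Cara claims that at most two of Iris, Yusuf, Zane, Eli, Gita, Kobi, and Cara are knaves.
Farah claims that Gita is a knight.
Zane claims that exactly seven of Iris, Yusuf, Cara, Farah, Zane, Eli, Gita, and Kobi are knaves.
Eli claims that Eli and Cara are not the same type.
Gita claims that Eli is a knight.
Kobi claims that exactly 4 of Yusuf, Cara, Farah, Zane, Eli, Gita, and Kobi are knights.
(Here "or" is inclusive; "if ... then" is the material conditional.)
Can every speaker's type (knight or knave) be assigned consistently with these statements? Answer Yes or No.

One consistent assignment: Iris=knight, Yusuf=knave, Cara=knave, Farah=knight, Zane=knave, Eli=knight, Gita=knight, Kobi=knight.

Yes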